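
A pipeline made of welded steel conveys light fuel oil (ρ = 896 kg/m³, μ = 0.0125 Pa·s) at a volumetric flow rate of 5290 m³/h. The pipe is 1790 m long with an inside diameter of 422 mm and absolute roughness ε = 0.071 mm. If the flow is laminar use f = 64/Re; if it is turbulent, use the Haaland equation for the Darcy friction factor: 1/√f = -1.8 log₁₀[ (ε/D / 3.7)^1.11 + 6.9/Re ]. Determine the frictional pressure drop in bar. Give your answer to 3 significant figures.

ΔP ≈ 32.9 bar

Q = 5290 m³/h = 5290/3600 = 1.469 m³/s.
Cross-sectional area A = πD²/4 = π(0.422)²/4 = 0.1399 m²; mean velocity V = Q/A = 1.469/0.1399 = 10.51 m/s.
Reynolds number Re = ρVD/μ = 896 · 10.51 · 0.422 / 0.0125 = 3.178e+05.
Re > 4000 → turbulent. Relative roughness ε/D = 7.1e-05/0.422 = 0.000168. Haaland: 1/√f = -1.8 log₁₀[(0.000168/3.7)^1.11 + 6.9/3.178e+05] = -1.8 log₁₀[1.51e-05 + 2.17e-05] = 7.98, so f = 0.0157.
Darcy-Weisbach: ΔP = f(L/D)(ρV²/2) = 0.0157·(1790/0.422)·(896·10.51²/2) = 0.0157·4242·4.945e+04 = 3.293e+06 Pa.
ΔP = 3.293e+06 Pa = 32.9 bar.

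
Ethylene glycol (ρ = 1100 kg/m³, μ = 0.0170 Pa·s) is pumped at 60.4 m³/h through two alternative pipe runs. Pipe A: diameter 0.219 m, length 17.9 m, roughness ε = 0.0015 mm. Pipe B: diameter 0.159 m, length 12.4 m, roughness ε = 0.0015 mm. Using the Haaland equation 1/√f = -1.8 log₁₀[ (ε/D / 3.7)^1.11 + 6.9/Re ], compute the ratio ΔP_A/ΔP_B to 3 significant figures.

Pipe A: V = Q/A = 0.01678/0.03767 = 0.4454 m/s; Re = 6312; ε/D = 6.85e-06; Haaland → f = 0.0352; ΔP_A = f(L/D)(ρV²/2) = 313.9 Pa.
Pipe B: V = Q/A = 0.01678/0.01986 = 0.845 m/s; Re = 8693; ε/D = 9.43e-06; Haaland → f = 0.03212; ΔP_B = f(L/D)(ρV²/2) = 983.6 Pa.
ΔP_A/ΔP_B = 313.9/983.6 = 0.319.

ΔP_A/ΔP_B ≈ 0.319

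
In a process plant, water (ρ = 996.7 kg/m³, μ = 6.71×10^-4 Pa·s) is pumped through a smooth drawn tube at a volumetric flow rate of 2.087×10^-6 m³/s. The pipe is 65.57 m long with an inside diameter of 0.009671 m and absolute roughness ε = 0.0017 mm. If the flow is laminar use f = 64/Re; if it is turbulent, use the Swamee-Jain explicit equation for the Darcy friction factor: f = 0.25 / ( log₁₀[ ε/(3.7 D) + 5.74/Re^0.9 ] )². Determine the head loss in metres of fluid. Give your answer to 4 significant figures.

h_f ≈ 0.04374 m

Cross-sectional area A = πD²/4 = π(0.009671)²/4 = 7.346e-05 m²; mean velocity V = Q/A = 2.087e-06/7.346e-05 = 0.02841 m/s.
Reynolds number Re = ρVD/μ = 996.7 · 0.02841 · 0.009671 / 0.000671 = 408.1.
Re < 2300 → laminar flow, so f = 64/Re = 64/408.1 = 0.1568 (the turbulent correlation is not needed).
Darcy-Weisbach: ΔP = f(L/D)(ρV²/2) = 0.1568·(65.57/0.009671)·(996.7·0.02841²/2) = 0.1568·6780·0.4023 = 427.7 Pa.
Head loss h_f = ΔP/(ρg) = 427.7/(996.7·9.81) = 0.04374 m.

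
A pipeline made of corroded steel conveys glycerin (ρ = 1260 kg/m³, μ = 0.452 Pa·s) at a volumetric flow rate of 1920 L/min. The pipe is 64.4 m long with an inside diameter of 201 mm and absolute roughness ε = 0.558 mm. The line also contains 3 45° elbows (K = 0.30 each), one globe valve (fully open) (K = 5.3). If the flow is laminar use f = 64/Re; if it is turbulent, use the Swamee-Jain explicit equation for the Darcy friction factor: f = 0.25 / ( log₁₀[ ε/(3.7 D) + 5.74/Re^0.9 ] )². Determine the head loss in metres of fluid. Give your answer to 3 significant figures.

Q = 1920 L/min = 1920/60000 = 0.032 m³/s.
Cross-sectional area A = πD²/4 = π(0.201)²/4 = 0.03173 m²; mean velocity V = Q/A = 0.032/0.03173 = 1.008 m/s.
Reynolds number Re = ρVD/μ = 1260 · 1.008 · 0.201 / 0.452 = 565.1.
Re < 2300 → laminar flow, so f = 64/Re = 64/565.1 = 0.1133 (the turbulent correlation is not needed).
Total minor-loss coefficient ΣK = 3·0.3 + 1·5.3 = 6.2.
ΔP = [f·L/D + ΣK]·(ρV²/2) = [0.1133·64.4/0.201 + 6.2]·(1260·1.008²/2) = [36.29 + 6.2]·640.7 = 2.722e+04 Pa.
Head loss h_f = ΔP/(ρg) = 2.722e+04/(1260·9.81) = 2.20 m.

h_f ≈ 2.20 m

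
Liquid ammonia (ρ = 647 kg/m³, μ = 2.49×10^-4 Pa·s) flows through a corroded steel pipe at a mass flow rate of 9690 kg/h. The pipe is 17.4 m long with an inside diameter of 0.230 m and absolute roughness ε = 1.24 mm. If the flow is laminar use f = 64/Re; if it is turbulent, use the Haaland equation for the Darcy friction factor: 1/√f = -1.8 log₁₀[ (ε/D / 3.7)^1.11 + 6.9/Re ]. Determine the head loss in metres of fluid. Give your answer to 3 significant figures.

ṁ = 9690 kg/h = 9690/3600 = 2.692 kg/s.
A = πD²/4 = π(0.23)²/4 = 0.04155 m²; mean velocity V = ṁ/(ρA) = 2.692/(647 · 0.04155) = 0.1001 m/s.
Reynolds number Re = ρVD/μ = 647 · 0.1001 · 0.23 / 0.000249 = 5.984e+04.
Re > 4000 → turbulent. Relative roughness ε/D = 0.00124/0.23 = 0.00539. Haaland: 1/√f = -1.8 log₁₀[(0.00539/3.7)^1.11 + 6.9/5.984e+04] = -1.8 log₁₀[0.00071 + 0.000115] = 5.55, so f = 0.03247.
Darcy-Weisbach: ΔP = f(L/D)(ρV²/2) = 0.03247·(17.4/0.23)·(647·0.1001²/2) = 0.03247·75.65·3.244 = 7.967 Pa.
Head loss h_f = ΔP/(ρg) = 7.967/(647·9.81) = 0.00126 m.

h_f ≈ 0.00126 m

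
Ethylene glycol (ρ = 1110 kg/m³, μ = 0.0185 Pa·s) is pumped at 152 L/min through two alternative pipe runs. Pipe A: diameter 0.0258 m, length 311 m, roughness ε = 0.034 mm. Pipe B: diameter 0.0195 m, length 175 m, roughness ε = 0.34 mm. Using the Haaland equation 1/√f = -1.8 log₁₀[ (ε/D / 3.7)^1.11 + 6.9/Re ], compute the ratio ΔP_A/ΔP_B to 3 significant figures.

ΔP_A/ΔP_B ≈ 0.305

Pipe A: V = Q/A = 0.002533/0.0005228 = 4.846 m/s; Re = 7501; ε/D = 0.00132; Haaland → f = 0.03496; ΔP_A = f(L/D)(ρV²/2) = 5.492e+06 Pa.
Pipe B: V = Q/A = 0.002533/0.0002986 = 8.483 m/s; Re = 9925; ε/D = 0.0174; Haaland → f = 0.05017; ΔP_B = f(L/D)(ρV²/2) = 1.798e+07 Pa.
ΔP_A/ΔP_B = 5.492e+06/1.798e+07 = 0.305.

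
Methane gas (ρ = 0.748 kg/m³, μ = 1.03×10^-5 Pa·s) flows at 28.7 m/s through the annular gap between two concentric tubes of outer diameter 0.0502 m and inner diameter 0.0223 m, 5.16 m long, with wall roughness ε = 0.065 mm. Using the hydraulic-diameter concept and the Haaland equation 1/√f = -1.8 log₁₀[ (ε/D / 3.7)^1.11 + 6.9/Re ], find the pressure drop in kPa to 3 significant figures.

Hydraulic diameter D_h = 4A/P = D_o - D_i = 0.0502 - 0.0223 = 0.0279 m.
Re = ρVD_h/μ = 0.748·28.7·0.0279/1.03e-05 = 5.815e+04.
ε/D_h = 6.5e-05/0.0279 = 0.00233; Haaland gives 1/√f = -1.8 log₁₀[0.00028+0.000119] = 6.119, so f = 0.02671.
ΔP = f(L/D_h)(ρV²/2) = 0.02671·5.16/0.0279·308.1 = 1522 Pa.
ΔP = 1.52 kPa.

ΔP ≈ 1.52 kPa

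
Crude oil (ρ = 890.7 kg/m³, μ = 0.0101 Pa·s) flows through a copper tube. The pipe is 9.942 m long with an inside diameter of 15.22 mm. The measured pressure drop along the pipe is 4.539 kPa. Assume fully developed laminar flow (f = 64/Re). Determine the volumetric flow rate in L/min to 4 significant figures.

Q ≈ 3.572 L/min

For laminar flow, f = 64/Re with Re = ρVD/μ, so Darcy-Weisbach reduces to ΔP = 32μLV/D². Solving for V: V = ΔP·D²/(32μL) = 4539·(0.01522)²/(32·0.0101·9.942) = 0.3272 m/s.
Check: Re = ρVD/μ = 890.7·0.3272·0.01522/0.0101 = 439.2 < 2300, so the laminar assumption holds.
Q = V·A = 0.3272·(π/4·0.01522²) = 5.953e-05 m³/s = 3.572 L/min.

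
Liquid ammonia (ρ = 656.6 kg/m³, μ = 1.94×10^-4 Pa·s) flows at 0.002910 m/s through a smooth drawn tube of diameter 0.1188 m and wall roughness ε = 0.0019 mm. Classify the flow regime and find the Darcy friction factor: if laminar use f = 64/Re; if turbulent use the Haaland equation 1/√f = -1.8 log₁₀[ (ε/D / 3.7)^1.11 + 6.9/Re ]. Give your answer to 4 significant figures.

f ≈ 0.05470

Re = ρVD/μ = 656.6·0.00291·0.1188/0.000194 = 1170.
Re < 2300 → laminar, so f = 64/Re = 0.0547 (roughness is irrelevant in laminar flow).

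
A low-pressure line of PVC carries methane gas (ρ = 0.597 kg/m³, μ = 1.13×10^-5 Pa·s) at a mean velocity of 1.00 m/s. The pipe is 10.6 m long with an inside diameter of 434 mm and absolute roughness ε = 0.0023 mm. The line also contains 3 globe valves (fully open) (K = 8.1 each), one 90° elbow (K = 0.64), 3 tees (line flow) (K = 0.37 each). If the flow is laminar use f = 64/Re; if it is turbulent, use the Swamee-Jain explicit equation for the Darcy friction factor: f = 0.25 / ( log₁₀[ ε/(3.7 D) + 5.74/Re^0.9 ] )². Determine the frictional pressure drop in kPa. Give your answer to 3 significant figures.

Reynolds number Re = ρVD/μ = 0.597 · 1 · 0.434 / 1.13e-05 = 2.293e+04.
Re > 4000 → turbulent. Relative roughness ε/D = 2.3e-06/0.434 = 5.3e-06. Swamee-Jain: f = 0.25/(log₁₀[5.3e-06/3.7 + 5.74/2.293e+04^0.9])² = 0.25/(log₁₀[1.43e-06 + 0.000683])² = 0.25/(-3.165)² = 0.02496.
Total minor-loss coefficient ΣK = 3·8.1 + 1·0.64 + 3·0.37 = 26.
ΔP = [f·L/D + ΣK]·(ρV²/2) = [0.02496·10.6/0.434 + 26]·(0.597·1²/2) = [0.6097 + 26]·0.2985 = 7.958 Pa.
ΔP = 7.958 Pa = 0.00796 kPa.

ΔP ≈ 0.00796 kPa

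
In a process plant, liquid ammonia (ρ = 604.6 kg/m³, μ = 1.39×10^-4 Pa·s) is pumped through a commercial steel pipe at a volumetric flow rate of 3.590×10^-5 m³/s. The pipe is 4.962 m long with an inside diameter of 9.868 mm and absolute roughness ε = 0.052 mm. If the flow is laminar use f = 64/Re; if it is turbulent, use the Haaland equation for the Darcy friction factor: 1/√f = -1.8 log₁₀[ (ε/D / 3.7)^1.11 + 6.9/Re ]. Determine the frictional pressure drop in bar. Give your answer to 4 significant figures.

ΔP ≈ 0.01160 bar

Cross-sectional area A = πD²/4 = π(0.009868)²/4 = 7.648e-05 m²; mean velocity V = Q/A = 3.59e-05/7.648e-05 = 0.4694 m/s.
Reynolds number Re = ρVD/μ = 604.6 · 0.4694 · 0.009868 / 0.000139 = 2.015e+04.
Re > 4000 → turbulent. Relative roughness ε/D = 5.2e-05/0.009868 = 0.00527. Haaland: 1/√f = -1.8 log₁₀[(0.00527/3.7)^1.11 + 6.9/2.015e+04] = -1.8 log₁₀[0.000693 + 0.000342] = 5.373, so f = 0.03464.
Darcy-Weisbach: ΔP = f(L/D)(ρV²/2) = 0.03464·(4.962/0.009868)·(604.6·0.4694²/2) = 0.03464·502.8·66.61 = 1160 Pa.
ΔP = 1160 Pa = 0.01160 bar.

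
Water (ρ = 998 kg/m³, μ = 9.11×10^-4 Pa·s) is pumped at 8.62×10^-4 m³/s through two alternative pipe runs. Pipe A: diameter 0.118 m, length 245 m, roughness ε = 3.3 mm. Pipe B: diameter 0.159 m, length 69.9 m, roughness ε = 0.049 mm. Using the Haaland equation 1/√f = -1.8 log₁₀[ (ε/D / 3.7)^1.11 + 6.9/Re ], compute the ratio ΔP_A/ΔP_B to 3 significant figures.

Pipe A: V = Q/A = 0.000862/0.01094 = 0.07882 m/s; Re = 1.019e+04; ε/D = 0.028; Haaland → f = 0.0587; ΔP_A = f(L/D)(ρV²/2) = 377.9 Pa.
Pipe B: V = Q/A = 0.000862/0.01986 = 0.04341 m/s; Re = 7562; ε/D = 0.000308; Haaland → f = 0.03371; ΔP_B = f(L/D)(ρV²/2) = 13.94 Pa.
ΔP_A/ΔP_B = 377.9/13.94 = 27.1.

ΔP_A/ΔP_B ≈ 27.1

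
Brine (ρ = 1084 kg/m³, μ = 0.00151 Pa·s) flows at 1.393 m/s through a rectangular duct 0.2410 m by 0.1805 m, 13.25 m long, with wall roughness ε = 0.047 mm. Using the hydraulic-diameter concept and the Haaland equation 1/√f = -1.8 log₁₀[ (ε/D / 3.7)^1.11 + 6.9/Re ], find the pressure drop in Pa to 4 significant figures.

ΔP ≈ 1147 Pa

Hydraulic diameter D_h = 4A/P = 4·(0.241·0.1805)/(2·(0.241+0.1805)) = 0.174/0.843 = 0.2064 m.
Re = ρVD_h/μ = 1084·1.393·0.2064/0.00151 = 2.064e+05.
ε/D_h = 4.7e-05/0.2064 = 0.000228; Haaland gives 1/√f = -1.8 log₁₀[2.12e-05+3.34e-05] = 7.673, so f = 0.01699.
ΔP = f(L/D_h)(ρV²/2) = 0.01699·13.25/0.2064·1052 = 1147 Pa.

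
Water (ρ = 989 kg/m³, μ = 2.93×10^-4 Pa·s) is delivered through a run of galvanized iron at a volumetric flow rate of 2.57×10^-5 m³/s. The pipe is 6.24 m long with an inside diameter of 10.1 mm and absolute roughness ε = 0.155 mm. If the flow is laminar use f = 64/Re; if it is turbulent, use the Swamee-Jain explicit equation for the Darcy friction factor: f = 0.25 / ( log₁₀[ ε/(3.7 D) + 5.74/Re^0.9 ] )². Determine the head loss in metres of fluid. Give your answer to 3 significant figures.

Cross-sectional area A = πD²/4 = π(0.0101)²/4 = 8.012e-05 m²; mean velocity V = Q/A = 2.57e-05/8.012e-05 = 0.3208 m/s.
Reynolds number Re = ρVD/μ = 989 · 0.3208 · 0.0101 / 0.000293 = 1.094e+04.
Re > 4000 → turbulent. Relative roughness ε/D = 0.000155/0.0101 = 0.0153. Swamee-Jain: f = 0.25/(log₁₀[0.0153/3.7 + 5.74/1.094e+04^0.9])² = 0.25/(log₁₀[0.00415 + 0.00133])² = 0.25/(-2.261)² = 0.04889.
Darcy-Weisbach: ΔP = f(L/D)(ρV²/2) = 0.04889·(6.24/0.0101)·(989·0.3208²/2) = 0.04889·617.8·50.88 = 1537 Pa.
Head loss h_f = ΔP/(ρg) = 1537/(989·9.81) = 0.158 m.

h_f ≈ 0.158 m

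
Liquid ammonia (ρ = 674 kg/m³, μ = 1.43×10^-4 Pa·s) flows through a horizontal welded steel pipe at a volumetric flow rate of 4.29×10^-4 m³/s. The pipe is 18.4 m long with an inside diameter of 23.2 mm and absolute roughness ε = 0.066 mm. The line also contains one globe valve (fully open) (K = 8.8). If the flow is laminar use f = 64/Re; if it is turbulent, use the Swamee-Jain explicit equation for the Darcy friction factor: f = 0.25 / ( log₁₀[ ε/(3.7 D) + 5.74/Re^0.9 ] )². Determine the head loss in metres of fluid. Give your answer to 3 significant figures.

Cross-sectional area A = πD²/4 = π(0.0232)²/4 = 0.0004227 m²; mean velocity V = Q/A = 0.000429/0.0004227 = 1.015 m/s.
Reynolds number Re = ρVD/μ = 674 · 1.015 · 0.0232 / 0.000143 = 1.11e+05.
Re > 4000 → turbulent. Relative roughness ε/D = 6.6e-05/0.0232 = 0.00284. Swamee-Jain: f = 0.25/(log₁₀[0.00284/3.7 + 5.74/1.11e+05^0.9])² = 0.25/(log₁₀[0.000769 + 0.000165])² = 0.25/(-3.03)² = 0.02724.
Total minor-loss coefficient ΣK = 1·8.8 = 8.8.
ΔP = [f·L/D + ΣK]·(ρV²/2) = [0.02724·18.4/0.0232 + 8.8]·(674·1.015²/2) = [21.6 + 8.8]·347.1 = 1.055e+04 Pa.
Head loss h_f = ΔP/(ρg) = 1.055e+04/(674·9.81) = 1.60 m.

h_f ≈ 1.60 m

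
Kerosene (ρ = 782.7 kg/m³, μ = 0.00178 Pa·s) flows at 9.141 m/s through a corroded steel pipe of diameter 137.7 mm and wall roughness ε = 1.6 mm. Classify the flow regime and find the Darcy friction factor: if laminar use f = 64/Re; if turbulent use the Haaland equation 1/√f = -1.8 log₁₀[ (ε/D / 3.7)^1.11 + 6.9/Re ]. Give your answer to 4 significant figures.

Re = ρVD/μ = 782.7·9.141·0.1377/0.00178 = 5.535e+05.
Re > 4000 → turbulent. ε/D = 0.0016/0.1377 = 0.0116; Haaland: 1/√f = -1.8 log₁₀[0.00167 + 1.25e-05] = 4.995, so f = 0.04008.

f ≈ 0.04008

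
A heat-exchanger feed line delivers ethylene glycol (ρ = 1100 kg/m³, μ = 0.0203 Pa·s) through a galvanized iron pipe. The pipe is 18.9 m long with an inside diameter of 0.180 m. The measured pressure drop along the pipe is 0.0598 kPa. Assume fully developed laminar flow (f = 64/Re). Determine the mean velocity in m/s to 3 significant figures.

For laminar flow, f = 64/Re with Re = ρVD/μ, so Darcy-Weisbach reduces to ΔP = 32μLV/D². Solving for V: V = ΔP·D²/(32μL) = 59.8·(0.18)²/(32·0.0203·18.9) = 0.1578 m/s.
Check: Re = ρVD/μ = 1100·0.1578·0.18/0.0203 = 1539 < 2300, so the laminar assumption holds.

V ≈ 0.158 m/s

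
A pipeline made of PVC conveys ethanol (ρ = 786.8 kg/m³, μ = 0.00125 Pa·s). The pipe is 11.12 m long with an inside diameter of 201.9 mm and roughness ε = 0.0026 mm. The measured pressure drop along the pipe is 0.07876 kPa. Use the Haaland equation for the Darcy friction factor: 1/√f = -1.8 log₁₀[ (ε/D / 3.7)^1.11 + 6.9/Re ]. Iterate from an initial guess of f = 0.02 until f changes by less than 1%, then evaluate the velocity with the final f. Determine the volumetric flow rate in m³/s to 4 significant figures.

Rearranging Darcy-Weisbach: V = √(2·ΔP·D/(f·L·ρ)). With ε/D = 2.6e-06/0.2019 = 1.29e-05, iterate starting from f = 0.02:
  f = 0.02 → V = √(2·78.76·0.2019/(0.02·11.12·786.8)) = 0.4263 m/s; Re = ρVD/μ = 5.418e+04; f → 0.02038
  f = 0.02038 → V = 0.4224 m/s; Re = 5.368e+04; f → 0.02042
Converged (Δf/f < 1%). With the final f = 0.02042: V = √(2·78.76·0.2019/(0.02042·11.12·786.8)) = 0.4219 m/s.
Q = V·A = 0.4219·(π/4·0.2019²) = 0.01351 m³/s = 0.01351 m³/s.

Q ≈ 0.01351 m³/s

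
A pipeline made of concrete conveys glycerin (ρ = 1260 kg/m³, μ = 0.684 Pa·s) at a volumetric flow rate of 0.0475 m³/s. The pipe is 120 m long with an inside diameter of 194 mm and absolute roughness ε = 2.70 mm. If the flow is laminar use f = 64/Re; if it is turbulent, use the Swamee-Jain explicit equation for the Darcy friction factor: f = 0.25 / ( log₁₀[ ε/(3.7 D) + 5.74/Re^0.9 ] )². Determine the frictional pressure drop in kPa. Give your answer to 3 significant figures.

ΔP ≈ 112 kPa

Cross-sectional area A = πD²/4 = π(0.194)²/4 = 0.02956 m²; mean velocity V = Q/A = 0.0475/0.02956 = 1.607 m/s.
Reynolds number Re = ρVD/μ = 1260 · 1.607 · 0.194 / 0.684 = 574.3.
Re < 2300 → laminar flow, so f = 64/Re = 64/574.3 = 0.1114 (the turbulent correlation is not needed).
Darcy-Weisbach: ΔP = f(L/D)(ρV²/2) = 0.1114·(120/0.194)·(1260·1.607²/2) = 0.1114·618.6·1627 = 1.121e+05 Pa.
ΔP = 1.121e+05 Pa = 112 kPa.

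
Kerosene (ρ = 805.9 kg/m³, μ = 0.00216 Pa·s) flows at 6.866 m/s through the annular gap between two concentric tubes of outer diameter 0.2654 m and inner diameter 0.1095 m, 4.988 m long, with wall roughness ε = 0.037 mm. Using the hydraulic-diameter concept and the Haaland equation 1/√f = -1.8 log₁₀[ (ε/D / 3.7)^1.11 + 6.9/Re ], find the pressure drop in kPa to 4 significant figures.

ΔP ≈ 9.672 kPa

Hydraulic diameter D_h = 4A/P = D_o - D_i = 0.2654 - 0.1095 = 0.1559 m.
Re = ρVD_h/μ = 805.9·6.866·0.1559/0.00216 = 3.994e+05.
ε/D_h = 3.7e-05/0.1559 = 0.000237; Haaland gives 1/√f = -1.8 log₁₀[2.22e-05+1.73e-05] = 7.927, so f = 0.01591.
ΔP = f(L/D_h)(ρV²/2) = 0.01591·4.988/0.1559·1.9e+04 = 9672 Pa.
ΔP = 9.672 kPa.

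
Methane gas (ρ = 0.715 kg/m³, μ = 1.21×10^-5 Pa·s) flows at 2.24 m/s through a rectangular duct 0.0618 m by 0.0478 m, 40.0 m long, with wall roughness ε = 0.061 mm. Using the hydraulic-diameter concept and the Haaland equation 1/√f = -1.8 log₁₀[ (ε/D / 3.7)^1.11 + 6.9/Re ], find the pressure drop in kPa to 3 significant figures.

ΔP ≈ 0.0468 kPa

Hydraulic diameter D_h = 4A/P = 4·(0.0618·0.0478)/(2·(0.0618+0.0478)) = 0.01182/0.2192 = 0.05391 m.
Re = ρVD_h/μ = 0.715·2.24·0.05391/1.21e-05 = 7135.
ε/D_h = 6.1e-05/0.05391 = 0.00113; Haaland gives 1/√f = -1.8 log₁₀[0.000126+0.000967] = 5.331, so f = 0.03519.
ΔP = f(L/D_h)(ρV²/2) = 0.03519·40/0.05391·1.794 = 46.84 Pa.
ΔP = 0.0468 kPa.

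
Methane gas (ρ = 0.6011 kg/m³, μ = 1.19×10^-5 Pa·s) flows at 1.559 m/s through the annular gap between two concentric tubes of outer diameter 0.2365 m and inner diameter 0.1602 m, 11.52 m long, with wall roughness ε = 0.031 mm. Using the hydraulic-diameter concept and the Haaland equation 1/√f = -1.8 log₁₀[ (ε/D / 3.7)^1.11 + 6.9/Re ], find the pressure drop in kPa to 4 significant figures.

Hydraulic diameter D_h = 4A/P = D_o - D_i = 0.2365 - 0.1602 = 0.0763 m.
Re = ρVD_h/μ = 0.6011·1.559·0.0763/1.19e-05 = 6009.
ε/D_h = 3.1e-05/0.0763 = 0.000406; Haaland gives 1/√f = -1.8 log₁₀[4.03e-05+0.00115] = 5.265, so f = 0.03608.
ΔP = f(L/D_h)(ρV²/2) = 0.03608·11.52/0.0763·0.7305 = 3.979 Pa.
ΔP = 0.003979 kPa.

ΔP ≈ 0.003979 kPa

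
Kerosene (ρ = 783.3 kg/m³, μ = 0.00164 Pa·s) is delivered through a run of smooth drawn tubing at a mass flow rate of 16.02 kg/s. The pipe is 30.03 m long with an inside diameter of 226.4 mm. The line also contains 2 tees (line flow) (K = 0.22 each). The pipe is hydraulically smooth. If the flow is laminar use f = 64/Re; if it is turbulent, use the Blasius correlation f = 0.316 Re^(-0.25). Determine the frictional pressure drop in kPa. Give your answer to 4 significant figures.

ΔP ≈ 0.3212 kPa

A = πD²/4 = π(0.2264)²/4 = 0.04026 m²; mean velocity V = ṁ/(ρA) = 16.02/(783.3 · 0.04026) = 0.508 m/s.
Reynolds number Re = ρVD/μ = 783.3 · 0.508 · 0.2264 / 0.00164 = 5.494e+04.
Re > 4000 → turbulent. Smooth-pipe (Blasius): f = 0.316 Re^(-0.25) = 0.316/(5.494e+04)^0.25 = 0.02064.
Total minor-loss coefficient ΣK = 2·0.22 = 0.44.
ΔP = [f·L/D + ΣK]·(ρV²/2) = [0.02064·30.03/0.2264 + 0.44]·(783.3·0.508²/2) = [2.738 + 0.44]·101.1 = 321.2 Pa.
ΔP = 321.2 Pa = 0.3212 kPa.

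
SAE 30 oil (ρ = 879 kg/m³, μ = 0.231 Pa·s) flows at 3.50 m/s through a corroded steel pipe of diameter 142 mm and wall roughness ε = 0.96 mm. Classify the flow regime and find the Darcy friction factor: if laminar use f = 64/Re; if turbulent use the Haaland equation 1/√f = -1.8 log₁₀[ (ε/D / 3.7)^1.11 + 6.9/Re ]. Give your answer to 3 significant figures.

Re = ρVD/μ = 879·3.5·0.142/0.231 = 1891.
Re < 2300 → laminar, so f = 64/Re = 0.03384 (roughness is irrelevant in laminar flow).

f ≈ 0.0338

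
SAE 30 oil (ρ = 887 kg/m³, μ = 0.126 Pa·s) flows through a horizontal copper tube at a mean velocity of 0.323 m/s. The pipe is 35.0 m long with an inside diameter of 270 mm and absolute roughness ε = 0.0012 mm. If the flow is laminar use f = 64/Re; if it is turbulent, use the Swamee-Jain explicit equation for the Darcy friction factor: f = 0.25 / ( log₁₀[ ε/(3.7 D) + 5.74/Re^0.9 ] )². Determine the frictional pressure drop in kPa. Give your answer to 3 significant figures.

ΔP ≈ 0.625 kPa

Reynolds number Re = ρVD/μ = 887 · 0.323 · 0.27 / 0.126 = 613.9.
Re < 2300 → laminar flow, so f = 64/Re = 64/613.9 = 0.1042 (the turbulent correlation is not needed).
Darcy-Weisbach: ΔP = f(L/D)(ρV²/2) = 0.1042·(35/0.27)·(887·0.323²/2) = 0.1042·129.6·46.27 = 625.3 Pa.
ΔP = 625.3 Pa = 0.625 kPa.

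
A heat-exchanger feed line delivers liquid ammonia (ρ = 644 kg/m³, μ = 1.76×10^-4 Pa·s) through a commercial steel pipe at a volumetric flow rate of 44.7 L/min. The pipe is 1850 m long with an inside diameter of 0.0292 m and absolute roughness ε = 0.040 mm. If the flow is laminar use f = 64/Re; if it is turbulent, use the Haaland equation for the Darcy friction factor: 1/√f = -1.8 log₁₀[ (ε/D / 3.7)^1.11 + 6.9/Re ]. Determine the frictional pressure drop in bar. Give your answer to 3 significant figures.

ΔP ≈ 5.78 bar

Q = 44.7 L/min = 44.7/60000 = 0.000745 m³/s.
Cross-sectional area A = πD²/4 = π(0.0292)²/4 = 0.0006697 m²; mean velocity V = Q/A = 0.000745/0.0006697 = 1.113 m/s.
Reynolds number Re = ρVD/μ = 644 · 1.113 · 0.0292 / 0.000176 = 1.189e+05.
Re > 4000 → turbulent. Relative roughness ε/D = 4e-05/0.0292 = 0.00137. Haaland: 1/√f = -1.8 log₁₀[(0.00137/3.7)^1.11 + 6.9/1.189e+05] = -1.8 log₁₀[0.000155 + 5.8e-05] = 6.608, so f = 0.0229.
Darcy-Weisbach: ΔP = f(L/D)(ρV²/2) = 0.0229·(1850/0.0292)·(644·1.113²/2) = 0.0229·6.336e+04·398.5 = 5.783e+05 Pa.
ΔP = 5.783e+05 Pa = 5.78 bar.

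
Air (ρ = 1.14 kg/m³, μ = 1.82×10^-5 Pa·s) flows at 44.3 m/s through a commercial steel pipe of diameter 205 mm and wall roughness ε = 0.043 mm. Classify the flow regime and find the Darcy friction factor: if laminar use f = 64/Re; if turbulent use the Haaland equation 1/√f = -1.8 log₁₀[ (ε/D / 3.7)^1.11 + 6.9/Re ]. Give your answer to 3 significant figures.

f ≈ 0.0152

Re = ρVD/μ = 1.14·44.3·0.205/1.82e-05 = 5.688e+05.
Re > 4000 → turbulent. ε/D = 4.3e-05/0.205 = 0.00021; Haaland: 1/√f = -1.8 log₁₀[1.93e-05 + 1.21e-05] = 8.104, so f = 0.01523.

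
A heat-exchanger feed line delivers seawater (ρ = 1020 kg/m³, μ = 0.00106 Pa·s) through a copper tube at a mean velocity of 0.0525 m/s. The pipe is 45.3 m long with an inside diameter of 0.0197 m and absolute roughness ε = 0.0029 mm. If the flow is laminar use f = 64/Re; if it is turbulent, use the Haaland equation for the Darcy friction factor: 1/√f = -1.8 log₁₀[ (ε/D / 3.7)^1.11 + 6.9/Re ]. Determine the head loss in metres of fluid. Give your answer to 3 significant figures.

Reynolds number Re = ρVD/μ = 1020 · 0.0525 · 0.0197 / 0.00106 = 995.2.
Re < 2300 → laminar flow, so f = 64/Re = 64/995.2 = 0.06431 (the turbulent correlation is not needed).
Darcy-Weisbach: ΔP = f(L/D)(ρV²/2) = 0.06431·(45.3/0.0197)·(1020·0.0525²/2) = 0.06431·2299·1.406 = 207.9 Pa.
Head loss h_f = ΔP/(ρg) = 207.9/(1020·9.81) = 0.0208 m.

h_f ≈ 0.0208 m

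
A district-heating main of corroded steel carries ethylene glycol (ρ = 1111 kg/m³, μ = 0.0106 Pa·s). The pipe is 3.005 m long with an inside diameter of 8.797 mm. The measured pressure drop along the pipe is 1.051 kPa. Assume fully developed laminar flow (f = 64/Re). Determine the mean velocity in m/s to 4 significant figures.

V ≈ 0.07979 m/s

For laminar flow, f = 64/Re with Re = ρVD/μ, so Darcy-Weisbach reduces to ΔP = 32μLV/D². Solving for V: V = ΔP·D²/(32μL) = 1051·(0.008797)²/(32·0.0106·3.005) = 0.07979 m/s.
Check: Re = ρVD/μ = 1111·0.07979·0.008797/0.0106 = 73.57 < 2300, so the laminar assumption holds.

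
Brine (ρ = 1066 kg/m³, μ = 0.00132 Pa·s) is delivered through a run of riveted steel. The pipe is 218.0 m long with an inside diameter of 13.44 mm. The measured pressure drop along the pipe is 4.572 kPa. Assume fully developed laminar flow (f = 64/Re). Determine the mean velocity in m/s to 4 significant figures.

V ≈ 0.08969 m/s

For laminar flow, f = 64/Re with Re = ρVD/μ, so Darcy-Weisbach reduces to ΔP = 32μLV/D². Solving for V: V = ΔP·D²/(32μL) = 4572·(0.01344)²/(32·0.00132·218) = 0.08969 m/s.
Check: Re = ρVD/μ = 1066·0.08969·0.01344/0.00132 = 973.4 < 2300, so the laminar assumption holds.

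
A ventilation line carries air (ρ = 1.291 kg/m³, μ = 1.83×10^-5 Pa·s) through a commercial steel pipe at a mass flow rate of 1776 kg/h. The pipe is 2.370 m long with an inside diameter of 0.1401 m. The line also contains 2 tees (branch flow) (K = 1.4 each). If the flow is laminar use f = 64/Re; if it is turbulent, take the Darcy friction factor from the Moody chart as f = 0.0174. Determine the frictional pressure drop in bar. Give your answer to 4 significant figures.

ΔP ≈ 0.01227 bar

ṁ = 1776 kg/h = 1776/3600 = 0.4933 kg/s.
A = πD²/4 = π(0.1401)²/4 = 0.01542 m²; mean velocity V = ṁ/(ρA) = 0.4933/(1.291 · 0.01542) = 24.79 m/s.
Reynolds number Re = ρVD/μ = 1.291 · 24.79 · 0.1401 / 1.83e-05 = 2.45e+05.
Re > 4000 → turbulent; use the Moody-chart value f = 0.0174.
Total minor-loss coefficient ΣK = 2·1.4 = 2.8.
ΔP = [f·L/D + ΣK]·(ρV²/2) = [0.0174·2.37/0.1401 + 2.8]·(1.291·24.79²/2) = [0.2943 + 2.8]·396.6 = 1227 Pa.
ΔP = 1227 Pa = 0.01227 bar.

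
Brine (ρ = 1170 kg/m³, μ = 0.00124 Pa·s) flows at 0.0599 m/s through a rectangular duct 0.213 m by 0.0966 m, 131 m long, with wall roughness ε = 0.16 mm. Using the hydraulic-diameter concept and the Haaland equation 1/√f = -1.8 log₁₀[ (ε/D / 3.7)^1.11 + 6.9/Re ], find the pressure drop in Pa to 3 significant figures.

Hydraulic diameter D_h = 4A/P = 4·(0.213·0.0966)/(2·(0.213+0.0966)) = 0.0823/0.6192 = 0.1329 m.
Re = ρVD_h/μ = 1170·0.0599·0.1329/0.00124 = 7512.
ε/D_h = 0.00016/0.1329 = 0.0012; Haaland gives 1/√f = -1.8 log₁₀[0.000134+0.000918] = 5.36, so f = 0.03481.
ΔP = f(L/D_h)(ρV²/2) = 0.03481·131/0.1329·2.099 = 72.01 Pa.

ΔP ≈ 72.0 Pa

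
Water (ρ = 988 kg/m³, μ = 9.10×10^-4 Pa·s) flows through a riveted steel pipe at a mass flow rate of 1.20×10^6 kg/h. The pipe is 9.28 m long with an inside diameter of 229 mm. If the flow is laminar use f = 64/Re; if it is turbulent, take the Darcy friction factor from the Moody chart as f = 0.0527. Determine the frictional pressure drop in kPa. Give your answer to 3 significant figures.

ṁ = 1.20×10^6 kg/h = 1.20×10^6/3600 = 333.3 kg/s.
A = πD²/4 = π(0.229)²/4 = 0.04119 m²; mean velocity V = ṁ/(ρA) = 333.3/(988 · 0.04119) = 8.191 m/s.
Reynolds number Re = ρVD/μ = 988 · 8.191 · 0.229 / 0.00091 = 2.037e+06.
Re > 4000 → turbulent; use the Moody-chart value f = 0.0527.
Darcy-Weisbach: ΔP = f(L/D)(ρV²/2) = 0.0527·(9.28/0.229)·(988·8.191²/2) = 0.0527·40.52·3.315e+04 = 7.079e+04 Pa.
ΔP = 7.079e+04 Pa = 70.8 kPa.

ΔP ≈ 70.8 kPa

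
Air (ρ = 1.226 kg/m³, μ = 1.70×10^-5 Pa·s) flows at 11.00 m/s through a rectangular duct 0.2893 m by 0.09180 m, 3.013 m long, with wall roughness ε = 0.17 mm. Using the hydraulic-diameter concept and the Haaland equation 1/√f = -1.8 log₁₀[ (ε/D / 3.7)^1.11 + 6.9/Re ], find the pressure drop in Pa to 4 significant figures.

ΔP ≈ 36.12 Pa

Hydraulic diameter D_h = 4A/P = 4·(0.2893·0.0918)/(2·(0.2893+0.0918)) = 0.1062/0.7622 = 0.1394 m.
Re = ρVD_h/μ = 1.226·11·0.1394/1.7e-05 = 1.106e+05.
ε/D_h = 0.00017/0.1394 = 0.00122; Haaland gives 1/√f = -1.8 log₁₀[0.000136+6.24e-05] = 6.663, so f = 0.02253.
ΔP = f(L/D_h)(ρV²/2) = 0.02253·3.013/0.1394·74.17 = 36.12 Pa.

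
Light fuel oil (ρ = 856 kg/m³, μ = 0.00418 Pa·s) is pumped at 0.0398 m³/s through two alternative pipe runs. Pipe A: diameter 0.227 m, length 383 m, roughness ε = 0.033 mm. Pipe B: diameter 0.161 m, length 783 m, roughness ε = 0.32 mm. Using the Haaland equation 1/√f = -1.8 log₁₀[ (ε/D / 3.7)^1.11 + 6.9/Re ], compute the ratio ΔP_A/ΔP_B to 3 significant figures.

Pipe A: V = Q/A = 0.0398/0.04047 = 0.9834 m/s; Re = 4.572e+04; ε/D = 0.000145; Haaland → f = 0.02154; ΔP_A = f(L/D)(ρV²/2) = 1.504e+04 Pa.
Pipe B: V = Q/A = 0.0398/0.02036 = 1.955 m/s; Re = 6.446e+04; ε/D = 0.00199; Haaland → f = 0.02569; ΔP_B = f(L/D)(ρV²/2) = 2.043e+05 Pa.
ΔP_A/ΔP_B = 1.504e+04/2.043e+05 = 0.0736.

ΔP_A/ΔP_B ≈ 0.0736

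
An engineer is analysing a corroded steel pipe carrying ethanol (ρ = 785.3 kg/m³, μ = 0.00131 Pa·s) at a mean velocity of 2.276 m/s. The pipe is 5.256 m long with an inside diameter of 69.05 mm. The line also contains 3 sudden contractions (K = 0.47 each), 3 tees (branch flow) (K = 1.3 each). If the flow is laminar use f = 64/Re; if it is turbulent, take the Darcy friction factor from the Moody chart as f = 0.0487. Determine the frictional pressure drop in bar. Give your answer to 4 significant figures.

Reynolds number Re = ρVD/μ = 785.3 · 2.276 · 0.06905 / 0.00131 = 9.421e+04.
Re > 4000 → turbulent; use the Moody-chart value f = 0.0487.
Total minor-loss coefficient ΣK = 3·0.47 + 3·1.3 = 5.31.
ΔP = [f·L/D + ΣK]·(ρV²/2) = [0.0487·5.256/0.06905 + 5.31]·(785.3·2.276²/2) = [3.707 + 5.31]·2034 = 1.834e+04 Pa.
ΔP = 1.834e+04 Pa = 0.1834 bar.

ΔP ≈ 0.1834 bar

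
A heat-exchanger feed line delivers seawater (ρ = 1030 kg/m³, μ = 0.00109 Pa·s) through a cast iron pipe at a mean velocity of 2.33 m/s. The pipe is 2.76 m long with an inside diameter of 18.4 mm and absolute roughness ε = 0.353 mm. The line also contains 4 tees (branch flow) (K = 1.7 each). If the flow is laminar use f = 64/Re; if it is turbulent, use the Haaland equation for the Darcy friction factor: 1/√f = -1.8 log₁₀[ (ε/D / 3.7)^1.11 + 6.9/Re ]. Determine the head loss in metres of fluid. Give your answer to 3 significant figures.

h_f ≈ 3.91 m

Reynolds number Re = ρVD/μ = 1030 · 2.33 · 0.0184 / 0.00109 = 4.051e+04.
Re > 4000 → turbulent. Relative roughness ε/D = 0.000353/0.0184 = 0.0192. Haaland: 1/√f = -1.8 log₁₀[(0.0192/3.7)^1.11 + 6.9/4.051e+04] = -1.8 log₁₀[0.00291 + 0.00017] = 4.521, so f = 0.04892.
Total minor-loss coefficient ΣK = 4·1.7 = 6.8.
ΔP = [f·L/D + ΣK]·(ρV²/2) = [0.04892·2.76/0.0184 + 6.8]·(1030·2.33²/2) = [7.337 + 6.8]·2796 = 3.953e+04 Pa.
Head loss h_f = ΔP/(ρg) = 3.953e+04/(1030·9.81) = 3.91 m.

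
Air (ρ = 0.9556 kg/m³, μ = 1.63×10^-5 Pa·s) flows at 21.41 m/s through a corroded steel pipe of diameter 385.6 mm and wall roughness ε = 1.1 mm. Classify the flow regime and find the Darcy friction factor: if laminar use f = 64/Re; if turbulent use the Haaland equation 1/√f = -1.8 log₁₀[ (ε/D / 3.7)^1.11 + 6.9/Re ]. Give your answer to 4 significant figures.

Re = ρVD/μ = 0.9556·21.41·0.3856/1.63e-05 = 4.84e+05.
Re > 4000 → turbulent. ε/D = 0.0011/0.3856 = 0.00285; Haaland: 1/√f = -1.8 log₁₀[0.00035 + 1.43e-05] = 6.188, so f = 0.02611.

f ≈ 0.02611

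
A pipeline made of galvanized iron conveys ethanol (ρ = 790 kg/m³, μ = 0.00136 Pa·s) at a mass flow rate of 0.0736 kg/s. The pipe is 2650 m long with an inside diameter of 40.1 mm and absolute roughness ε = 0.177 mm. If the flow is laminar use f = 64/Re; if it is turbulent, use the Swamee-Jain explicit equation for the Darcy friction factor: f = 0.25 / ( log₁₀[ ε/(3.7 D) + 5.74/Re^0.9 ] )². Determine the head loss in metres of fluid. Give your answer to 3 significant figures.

A = πD²/4 = π(0.0401)²/4 = 0.001263 m²; mean velocity V = ṁ/(ρA) = 0.0736/(790 · 0.001263) = 0.07377 m/s.
Reynolds number Re = ρVD/μ = 790 · 0.07377 · 0.0401 / 0.00136 = 1718.
Re < 2300 → laminar flow, so f = 64/Re = 64/1718 = 0.03725 (the turbulent correlation is not needed).
Darcy-Weisbach: ΔP = f(L/D)(ρV²/2) = 0.03725·(2650/0.0401)·(790·0.07377²/2) = 0.03725·6.608e+04·2.15 = 5291 Pa.
Head loss h_f = ΔP/(ρg) = 5291/(790·9.81) = 0.683 m.

h_f ≈ 0.683 m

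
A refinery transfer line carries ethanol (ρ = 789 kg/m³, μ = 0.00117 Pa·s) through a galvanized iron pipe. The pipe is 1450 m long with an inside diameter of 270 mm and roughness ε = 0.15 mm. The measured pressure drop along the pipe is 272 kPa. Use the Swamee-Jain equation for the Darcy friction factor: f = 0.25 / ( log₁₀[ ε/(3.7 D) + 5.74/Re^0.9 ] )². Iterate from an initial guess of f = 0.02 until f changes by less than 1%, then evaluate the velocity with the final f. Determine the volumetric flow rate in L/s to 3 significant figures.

Q ≈ 152 L/s

Rearranging Darcy-Weisbach: V = √(2·ΔP·D/(f·L·ρ)). With ε/D = 0.00015/0.27 = 0.000556, iterate starting from f = 0.02:
  f = 0.02 → V = √(2·2.72e+05·0.27/(0.02·1450·789)) = 2.534 m/s; Re = ρVD/μ = 4.613e+05; f → 0.01819
  f = 0.01819 → V = 2.657 m/s; Re = 4.838e+05; f → 0.01814
Converged (Δf/f < 1%). With the final f = 0.01814: V = √(2·2.72e+05·0.27/(0.01814·1450·789)) = 2.66 m/s.
Q = V·A = 2.66·(π/4·0.27²) = 0.1523 m³/s = 152 L/s.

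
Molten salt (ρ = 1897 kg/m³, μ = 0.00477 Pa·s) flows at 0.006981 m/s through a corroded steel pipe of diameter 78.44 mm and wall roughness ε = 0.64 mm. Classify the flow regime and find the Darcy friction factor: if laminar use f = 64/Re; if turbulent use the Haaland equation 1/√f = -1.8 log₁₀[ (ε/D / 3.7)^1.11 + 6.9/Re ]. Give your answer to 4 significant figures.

f ≈ 0.2939

Re = ρVD/μ = 1897·0.006981·0.07844/0.00477 = 217.8.
Re < 2300 → laminar, so f = 64/Re = 0.2939 (roughness is irrelevant in laminar flow).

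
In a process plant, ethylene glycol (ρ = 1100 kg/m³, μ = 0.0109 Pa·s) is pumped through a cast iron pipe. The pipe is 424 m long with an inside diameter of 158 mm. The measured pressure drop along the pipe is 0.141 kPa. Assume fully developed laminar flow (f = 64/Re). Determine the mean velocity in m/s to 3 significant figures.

For laminar flow, f = 64/Re with Re = ρVD/μ, so Darcy-Weisbach reduces to ΔP = 32μLV/D². Solving for V: V = ΔP·D²/(32μL) = 141·(0.158)²/(32·0.0109·424) = 0.0238 m/s.
Check: Re = ρVD/μ = 1100·0.0238·0.158/0.0109 = 379.5 < 2300, so the laminar assumption holds.

V ≈ 0.0238 m/s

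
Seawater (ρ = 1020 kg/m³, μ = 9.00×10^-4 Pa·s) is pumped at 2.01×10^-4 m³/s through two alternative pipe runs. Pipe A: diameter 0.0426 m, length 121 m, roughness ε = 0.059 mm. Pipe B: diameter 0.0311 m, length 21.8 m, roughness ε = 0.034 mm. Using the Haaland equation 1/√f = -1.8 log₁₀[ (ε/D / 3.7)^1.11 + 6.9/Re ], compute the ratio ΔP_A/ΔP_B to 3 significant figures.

Pipe A: V = Q/A = 0.000201/0.001425 = 0.141 m/s; Re = 6809; ε/D = 0.00138; Haaland → f = 0.03591; ΔP_A = f(L/D)(ρV²/2) = 1035 Pa.
Pipe B: V = Q/A = 0.000201/0.0007596 = 0.2646 m/s; Re = 9326; ε/D = 0.00109; Haaland → f = 0.03285; ΔP_B = f(L/D)(ρV²/2) = 822.2 Pa.
ΔP_A/ΔP_B = 1035/822.2 = 1.26.

ΔP_A/ΔP_B ≈ 1.26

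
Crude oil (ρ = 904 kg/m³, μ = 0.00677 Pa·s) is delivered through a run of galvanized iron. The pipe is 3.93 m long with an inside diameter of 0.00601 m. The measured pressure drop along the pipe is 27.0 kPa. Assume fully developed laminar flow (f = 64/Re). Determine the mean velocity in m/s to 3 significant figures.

V ≈ 1.15 m/s

For laminar flow, f = 64/Re with Re = ρVD/μ, so Darcy-Weisbach reduces to ΔP = 32μLV/D². Solving for V: V = ΔP·D²/(32μL) = 2.7e+04·(0.00601)²/(32·0.00677·3.93) = 1.145 m/s.
Check: Re = ρVD/μ = 904·1.145·0.00601/0.00677 = 919.3 < 2300, so the laminar assumption holds.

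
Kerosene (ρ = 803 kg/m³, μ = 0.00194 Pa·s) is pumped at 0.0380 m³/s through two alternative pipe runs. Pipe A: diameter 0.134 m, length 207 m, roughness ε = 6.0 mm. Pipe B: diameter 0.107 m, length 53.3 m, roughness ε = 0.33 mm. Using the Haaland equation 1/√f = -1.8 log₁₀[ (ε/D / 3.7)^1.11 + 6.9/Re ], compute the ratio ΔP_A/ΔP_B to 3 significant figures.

Pipe A: V = Q/A = 0.038/0.0141 = 2.695 m/s; Re = 1.495e+05; ε/D = 0.0448; Haaland → f = 0.06833; ΔP_A = f(L/D)(ρV²/2) = 3.077e+05 Pa.
Pipe B: V = Q/A = 0.038/0.008992 = 4.226 m/s; Re = 1.872e+05; ε/D = 0.00308; Haaland → f = 0.02705; ΔP_B = f(L/D)(ρV²/2) = 9.662e+04 Pa.
ΔP_A/ΔP_B = 3.077e+05/9.662e+04 = 3.18.

ΔP_A/ΔP_B ≈ 3.18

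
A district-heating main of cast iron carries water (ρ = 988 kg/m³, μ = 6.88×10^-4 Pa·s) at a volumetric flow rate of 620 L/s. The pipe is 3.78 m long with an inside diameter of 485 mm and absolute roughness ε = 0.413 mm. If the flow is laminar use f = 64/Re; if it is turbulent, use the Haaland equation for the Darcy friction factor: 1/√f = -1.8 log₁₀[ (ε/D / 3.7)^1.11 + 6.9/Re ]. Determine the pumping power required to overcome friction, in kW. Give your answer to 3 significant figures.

Q = 620 L/s = 620/1000 = 0.62 m³/s.
Cross-sectional area A = πD²/4 = π(0.485)²/4 = 0.1847 m²; mean velocity V = Q/A = 0.62/0.1847 = 3.356 m/s.
Reynolds number Re = ρVD/μ = 988 · 3.356 · 0.485 / 0.000688 = 2.337e+06.
Re > 4000 → turbulent. Relative roughness ε/D = 0.000413/0.485 = 0.000852. Haaland: 1/√f = -1.8 log₁₀[(0.000852/3.7)^1.11 + 6.9/2.337e+06] = -1.8 log₁₀[9.16e-05 + 2.95e-06] = 7.244, so f = 0.01906.
Darcy-Weisbach: ΔP = f(L/D)(ρV²/2) = 0.01906·(3.78/0.485)·(988·3.356²/2) = 0.01906·7.794·5564 = 826.4 Pa.
Pumping power P = QΔP = 0.62·826.4 = 512.3 W = 0.512 kW.

P ≈ 0.512 kW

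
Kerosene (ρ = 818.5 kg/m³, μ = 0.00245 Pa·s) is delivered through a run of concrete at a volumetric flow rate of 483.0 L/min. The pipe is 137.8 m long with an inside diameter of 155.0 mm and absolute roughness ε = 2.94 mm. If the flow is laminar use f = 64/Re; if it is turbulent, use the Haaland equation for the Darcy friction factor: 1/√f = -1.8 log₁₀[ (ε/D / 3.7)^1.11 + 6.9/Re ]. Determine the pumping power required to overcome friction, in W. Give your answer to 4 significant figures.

Q = 483.0 L/min = 483.0/60000 = 0.00805 m³/s.
Cross-sectional area A = πD²/4 = π(0.155)²/4 = 0.01887 m²; mean velocity V = Q/A = 0.00805/0.01887 = 0.4266 m/s.
Reynolds number Re = ρVD/μ = 818.5 · 0.4266 · 0.155 / 0.00245 = 2.209e+04.
Re > 4000 → turbulent. Relative roughness ε/D = 0.00294/0.155 = 0.019. Haaland: 1/√f = -1.8 log₁₀[(0.019/3.7)^1.11 + 6.9/2.209e+04] = -1.8 log₁₀[0.00287 + 0.000312] = 4.495, so f = 0.04949.
Darcy-Weisbach: ΔP = f(L/D)(ρV²/2) = 0.04949·(137.8/0.155)·(818.5·0.4266²/2) = 0.04949·889·74.49 = 3277 Pa.
Pumping power P = QΔP = 0.00805·3277 = 26.383 W = 26.38 W.

P ≈ 26.38 W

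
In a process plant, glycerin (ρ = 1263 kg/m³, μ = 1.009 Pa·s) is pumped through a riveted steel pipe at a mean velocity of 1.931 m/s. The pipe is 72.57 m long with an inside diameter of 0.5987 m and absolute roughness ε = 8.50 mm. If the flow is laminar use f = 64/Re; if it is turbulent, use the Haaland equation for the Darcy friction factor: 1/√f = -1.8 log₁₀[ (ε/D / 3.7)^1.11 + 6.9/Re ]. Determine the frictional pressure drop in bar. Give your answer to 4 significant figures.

ΔP ≈ 0.1262 bar

Reynolds number Re = ρVD/μ = 1263 · 1.931 · 0.5987 / 1.01 = 1447.
Re < 2300 → laminar flow, so f = 64/Re = 64/1447 = 0.04423 (the turbulent correlation is not needed).
Darcy-Weisbach: ΔP = f(L/D)(ρV²/2) = 0.04423·(72.57/0.5987)·(1263·1.931²/2) = 0.04423·121.2·2355 = 1.262e+04 Pa.
ΔP = 1.262e+04 Pa = 0.1262 bar.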